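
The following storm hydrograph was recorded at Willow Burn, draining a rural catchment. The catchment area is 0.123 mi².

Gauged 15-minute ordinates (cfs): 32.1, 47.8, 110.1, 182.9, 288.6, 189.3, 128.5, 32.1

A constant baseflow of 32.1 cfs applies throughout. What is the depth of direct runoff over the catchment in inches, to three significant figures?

Direct runoff: 0.0, 15.7, 78.0, 150.8, 256.5, 157.2, 96.4, 0.0 cfs; ΣQ_DR = 754.6 cfs.
V = ΣQ_DR · Δt = 754.6 × 900 s = 6.791 × 10^5 ft³.
Over A = 0.123 mi², depth = V / A = 2.38 in.

d ≈ 2.38 in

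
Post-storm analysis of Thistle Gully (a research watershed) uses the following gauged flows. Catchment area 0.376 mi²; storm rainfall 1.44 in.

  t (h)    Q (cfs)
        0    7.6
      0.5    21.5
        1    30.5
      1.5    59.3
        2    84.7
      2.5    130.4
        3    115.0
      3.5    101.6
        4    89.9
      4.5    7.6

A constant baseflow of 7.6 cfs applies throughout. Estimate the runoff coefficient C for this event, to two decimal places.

C ≈ 0.82

ΣQ_DR = 572.1 cfs; V = ΣQ_DR·Δt = 1.030 × 10^6 ft³.
Runoff depth d = V / A = 1.179 in.
C = d / P = 1.179 / 1.44 = 0.82.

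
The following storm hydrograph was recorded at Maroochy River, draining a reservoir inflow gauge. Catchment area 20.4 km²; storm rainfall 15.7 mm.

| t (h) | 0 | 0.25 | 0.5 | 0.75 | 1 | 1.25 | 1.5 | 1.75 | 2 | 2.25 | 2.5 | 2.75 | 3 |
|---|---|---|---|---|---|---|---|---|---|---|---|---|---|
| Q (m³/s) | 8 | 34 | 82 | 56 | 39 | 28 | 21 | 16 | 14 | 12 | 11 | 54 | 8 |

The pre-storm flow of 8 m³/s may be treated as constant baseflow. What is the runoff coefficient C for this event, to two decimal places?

ΣQ_DR = 279.0 m³/s; V = ΣQ_DR·Δt = 2.511 × 10^5 m³.
Runoff depth d = V / A = 12.31 mm.
C = d / P = 12.31 / 15.7 = 0.78.

C ≈ 0.78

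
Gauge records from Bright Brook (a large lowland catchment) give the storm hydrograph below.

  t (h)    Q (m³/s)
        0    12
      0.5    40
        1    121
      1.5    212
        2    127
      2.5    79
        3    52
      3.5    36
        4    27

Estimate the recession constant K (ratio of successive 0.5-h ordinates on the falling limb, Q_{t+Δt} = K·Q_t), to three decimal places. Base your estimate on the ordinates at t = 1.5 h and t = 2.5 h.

Using the recession-limb readings at t = 1.5 h and t = 2.5 h: Q falls from 212 to 79 m³/s over 2 intervals.
K = (Q₂/Q₁)^(1/2) = (79/212)^(1/2) = 0.610.

K ≈ 0.610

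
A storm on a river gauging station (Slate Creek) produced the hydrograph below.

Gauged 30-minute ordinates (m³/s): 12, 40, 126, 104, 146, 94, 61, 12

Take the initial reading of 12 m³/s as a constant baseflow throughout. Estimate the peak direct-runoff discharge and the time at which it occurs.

Q_p = 134.0 m³/s at t = 2 h

Subtracting baseflow gives direct-runoff ordinates: 0.0, 28.0, 114.0, 92.0, 134.0, 82.0, 49.0, 0.0 m³/s.
The maximum is 134.0 m³/s, occurring at the reading for t = 2 h.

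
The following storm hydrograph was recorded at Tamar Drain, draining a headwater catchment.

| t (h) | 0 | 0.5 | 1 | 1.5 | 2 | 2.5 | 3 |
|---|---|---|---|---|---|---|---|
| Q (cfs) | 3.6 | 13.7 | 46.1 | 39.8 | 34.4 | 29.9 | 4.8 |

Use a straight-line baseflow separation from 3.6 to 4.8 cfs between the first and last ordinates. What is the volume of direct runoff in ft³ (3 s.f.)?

V ≈ 2.57 × 10^5 ft³

Direct-runoff ordinates (Q − Q_b): 0.00, 9.90, 42.10, 35.60, 30.00, 25.30, 0.00 cfs.
ΣQ_DR = 142.9 cfs.
With Δt = 0.5 h = 1800 s, V = ΣQ_DR · Δt = 142.9 × 1800 = 2.57 × 10^5 ft³.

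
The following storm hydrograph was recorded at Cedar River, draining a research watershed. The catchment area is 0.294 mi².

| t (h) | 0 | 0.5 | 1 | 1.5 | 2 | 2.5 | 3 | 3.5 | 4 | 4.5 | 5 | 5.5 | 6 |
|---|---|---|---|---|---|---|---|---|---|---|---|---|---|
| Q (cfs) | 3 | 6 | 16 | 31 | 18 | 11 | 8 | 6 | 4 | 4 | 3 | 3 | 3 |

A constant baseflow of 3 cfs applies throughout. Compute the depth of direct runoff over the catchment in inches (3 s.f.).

d ≈ 0.203 in

Direct runoff: 0.0, 3.0, 13.0, 28.0, 15.0, 8.0, 5.0, 3.0, 1.0, 1.0, 0.0, 0.0, 0.0 cfs; ΣQ_DR = 77.00 cfs.
V = ΣQ_DR · Δt = 77.00 × 1800 s = 1.386 × 10^5 ft³.
Over A = 0.294 mi², depth = V / A = 0.203 in.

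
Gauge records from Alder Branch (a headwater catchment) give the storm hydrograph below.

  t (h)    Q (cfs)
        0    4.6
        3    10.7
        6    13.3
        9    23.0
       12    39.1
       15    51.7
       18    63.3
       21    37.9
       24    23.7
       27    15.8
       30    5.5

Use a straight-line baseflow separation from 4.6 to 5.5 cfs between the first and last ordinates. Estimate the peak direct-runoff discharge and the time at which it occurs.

Subtracting baseflow gives direct-runoff ordinates: 0.00, 6.01, 8.52, 18.13, 34.14, 46.65, 58.16, 32.67, 18.38, 10.39, 0.00 cfs.
The maximum is 58.16 cfs, occurring at the reading for t = 18 h.

Q_p = 58.16 cfs at t = 18 h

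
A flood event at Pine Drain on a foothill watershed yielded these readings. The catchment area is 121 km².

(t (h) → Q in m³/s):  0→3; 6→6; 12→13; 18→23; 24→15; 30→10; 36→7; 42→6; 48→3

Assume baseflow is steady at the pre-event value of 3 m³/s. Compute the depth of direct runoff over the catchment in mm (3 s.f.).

Direct runoff: 0.0, 3.0, 10.0, 20.0, 12.0, 7.0, 4.0, 3.0, 0.0 m³/s; ΣQ_DR = 59.00 m³/s.
V = ΣQ_DR · Δt = 59.00 × 21600 s = 1.274 × 10^6 m³.
Over A = 121 km², depth = V / A = 10.5 mm.

d ≈ 10.5 mm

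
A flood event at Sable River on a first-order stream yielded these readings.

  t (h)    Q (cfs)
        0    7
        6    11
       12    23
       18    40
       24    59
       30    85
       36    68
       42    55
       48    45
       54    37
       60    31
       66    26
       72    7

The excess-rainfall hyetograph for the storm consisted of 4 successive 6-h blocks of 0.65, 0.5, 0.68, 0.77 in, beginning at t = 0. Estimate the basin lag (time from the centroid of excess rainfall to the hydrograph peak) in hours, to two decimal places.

Centroid of excess rainfall: t_c = Σ P_i·t̄_i / ΣP_i = 12.6231 h (block centres at 3, 9, 15, 21 h).
Hydrograph peak occurs at t = 30 h, so basin lag t_L = 30 − 12.6231 = 17.38 h.

t_L ≈ 17.38 h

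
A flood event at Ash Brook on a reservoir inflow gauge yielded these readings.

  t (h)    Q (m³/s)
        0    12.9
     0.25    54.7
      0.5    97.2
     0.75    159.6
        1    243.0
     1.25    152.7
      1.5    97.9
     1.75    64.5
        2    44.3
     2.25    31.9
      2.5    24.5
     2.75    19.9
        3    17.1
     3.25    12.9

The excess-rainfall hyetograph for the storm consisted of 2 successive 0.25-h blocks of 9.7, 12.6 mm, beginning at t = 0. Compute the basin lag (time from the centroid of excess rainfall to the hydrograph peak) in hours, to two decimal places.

t_L ≈ 0.73 h

Centroid of excess rainfall: t_c = Σ P_i·t̄_i / ΣP_i = 0.2663 h (block centres at 0.125, 0.375 h).
Hydrograph peak occurs at t = 1 h, so basin lag t_L = 1 − 0.2663 = 0.73 h.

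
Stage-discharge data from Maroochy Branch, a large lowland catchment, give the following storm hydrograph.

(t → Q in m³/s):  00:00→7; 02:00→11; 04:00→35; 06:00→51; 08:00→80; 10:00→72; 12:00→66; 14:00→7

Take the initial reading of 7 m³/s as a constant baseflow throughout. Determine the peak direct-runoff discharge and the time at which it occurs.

Subtracting baseflow gives direct-runoff ordinates: 0.0, 4.0, 28.0, 44.0, 73.0, 65.0, 59.0, 0.0 m³/s.
The maximum is 73.0 m³/s, occurring at the reading for t = 08:00.

Q_p = 73.0 m³/s at t = 08:00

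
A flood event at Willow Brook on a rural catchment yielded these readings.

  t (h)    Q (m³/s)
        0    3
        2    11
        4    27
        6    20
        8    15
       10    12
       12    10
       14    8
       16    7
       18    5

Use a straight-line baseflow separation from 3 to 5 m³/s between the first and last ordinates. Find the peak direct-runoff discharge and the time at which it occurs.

Subtracting baseflow gives direct-runoff ordinates: 0.00, 7.78, 23.56, 16.33, 11.11, 7.89, 5.67, 3.44, 2.22, 0.00 m³/s.
The maximum is 23.56 m³/s, occurring at the reading for t = 4 h.

Q_p = 23.56 m³/s at t = 4 h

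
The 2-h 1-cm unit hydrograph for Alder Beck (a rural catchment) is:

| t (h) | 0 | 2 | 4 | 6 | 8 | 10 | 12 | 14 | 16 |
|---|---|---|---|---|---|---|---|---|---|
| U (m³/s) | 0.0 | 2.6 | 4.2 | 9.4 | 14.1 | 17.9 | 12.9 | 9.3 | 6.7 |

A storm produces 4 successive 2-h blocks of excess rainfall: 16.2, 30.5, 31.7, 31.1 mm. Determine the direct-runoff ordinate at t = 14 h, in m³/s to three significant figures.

By discrete convolution, Q_j = Σ (P_i / 10 mm) · U_{j−i}.
At t = 14 h (j=7): Q = (16.2/10)·9.3 + (30.5/10)·12.9 + (31.7/10)·17.9 + (31.1/10)·14.1 = 155 m³/s.

Q ≈ 155 m³/s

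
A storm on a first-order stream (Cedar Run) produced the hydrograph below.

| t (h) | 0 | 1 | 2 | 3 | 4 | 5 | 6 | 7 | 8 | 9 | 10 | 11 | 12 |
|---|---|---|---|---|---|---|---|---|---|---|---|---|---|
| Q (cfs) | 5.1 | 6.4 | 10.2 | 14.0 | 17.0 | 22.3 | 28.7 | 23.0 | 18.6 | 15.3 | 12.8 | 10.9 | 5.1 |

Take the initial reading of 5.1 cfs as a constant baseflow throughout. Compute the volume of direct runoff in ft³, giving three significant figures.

V ≈ 4.43 × 10^5 ft³

Direct-runoff ordinates (Q − Q_b): 0.0, 1.3, 5.1, 8.9, 11.9, 17.2, 23.6, 17.9, 13.5, 10.2, 7.7, 5.8, 0.0 cfs.
ΣQ_DR = 123.1 cfs.
With Δt = 1 h = 3600 s, V = ΣQ_DR · Δt = 123.1 × 3600 = 4.43 × 10^5 ft³.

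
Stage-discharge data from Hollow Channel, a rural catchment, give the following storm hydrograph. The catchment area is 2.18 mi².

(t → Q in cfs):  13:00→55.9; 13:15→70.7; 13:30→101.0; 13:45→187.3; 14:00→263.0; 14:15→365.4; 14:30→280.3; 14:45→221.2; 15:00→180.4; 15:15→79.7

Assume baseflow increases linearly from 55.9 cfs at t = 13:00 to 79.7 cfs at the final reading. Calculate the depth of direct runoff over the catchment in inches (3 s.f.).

d ≈ 0.200 in

Direct runoff: 0.00, 12.16, 39.81, 123.47, 196.52, 296.28, 208.53, 146.79, 103.34, 0.00 cfs; ΣQ_DR = 1127 cfs.
V = ΣQ_DR · Δt = 1127 × 900 s = 1.014 × 10^6 ft³.
Over A = 2.18 mi², depth = V / A = 0.200 in.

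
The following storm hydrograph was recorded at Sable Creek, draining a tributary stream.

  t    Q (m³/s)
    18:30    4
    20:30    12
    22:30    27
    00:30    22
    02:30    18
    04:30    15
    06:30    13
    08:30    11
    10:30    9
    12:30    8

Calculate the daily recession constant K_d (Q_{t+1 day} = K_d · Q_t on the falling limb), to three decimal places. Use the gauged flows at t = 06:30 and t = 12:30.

Between t = 06:30 and t = 12:30 the flow falls from 13 to 8 m³/s over 3×2 h = 6 h.
Per-interval ratio K = (8/13)^(1/3) = 0.8506; K_d = K^(24/2) = 0.143.

K_d ≈ 0.143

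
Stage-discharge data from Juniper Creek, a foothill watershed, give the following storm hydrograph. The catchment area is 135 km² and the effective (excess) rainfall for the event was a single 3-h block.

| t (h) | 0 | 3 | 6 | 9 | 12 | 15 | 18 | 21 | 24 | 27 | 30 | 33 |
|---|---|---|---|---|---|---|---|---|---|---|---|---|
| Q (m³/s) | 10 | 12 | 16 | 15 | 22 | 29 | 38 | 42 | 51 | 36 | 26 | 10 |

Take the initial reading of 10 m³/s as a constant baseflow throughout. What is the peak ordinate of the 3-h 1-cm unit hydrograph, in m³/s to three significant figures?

U_p ≈ 27.4 m³/s

Direct runoff: 0.0, 2.0, 6.0, 5.0, 12.0, 19.0, 28.0, 32.0, 41.0, 26.0, 16.0, 0.0 m³/s; ΣQ_DR = 187.0 m³/s, peak = 41.0 m³/s.
Runoff depth d = ΣQ_DR·Δt / A = 187.0 × 10800 / (135 km²) = 14.96 mm.
The 1-cm UH is the DRH scaled by (10 mm)/d, so U_p = 41.0 × 10/14.96 = 27.4 m³/s.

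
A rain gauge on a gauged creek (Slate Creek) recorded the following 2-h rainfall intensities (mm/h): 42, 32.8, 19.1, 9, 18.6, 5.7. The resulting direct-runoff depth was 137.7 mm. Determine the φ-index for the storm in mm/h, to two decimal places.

φ ≈ 10.91 mm/h

Only the 4 blocks with intensity above φ contribute runoff: 42, 32.8, 19.1, 18.6 mm/h.
Σ(I−φ)·Δt = d  ⇒  (42+32.8+19.1+18.6 − 4φ)·2 = 137.7
φ = (112.5 − 137.7/2) / 4 = 10.91 mm/h.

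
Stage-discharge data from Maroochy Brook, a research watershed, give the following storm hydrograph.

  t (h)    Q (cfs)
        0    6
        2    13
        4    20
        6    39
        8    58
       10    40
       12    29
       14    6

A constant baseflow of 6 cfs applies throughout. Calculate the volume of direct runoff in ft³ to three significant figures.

V ≈ 1.17 × 10^6 ft³

Direct-runoff ordinates (Q − Q_b): 0.0, 7.0, 14.0, 33.0, 52.0, 34.0, 23.0, 0.0 cfs.
ΣQ_DR = 163.0 cfs.
With Δt = 2 h = 7200 s, V = ΣQ_DR · Δt = 163.0 × 7200 = 1.17 × 10^6 ft³.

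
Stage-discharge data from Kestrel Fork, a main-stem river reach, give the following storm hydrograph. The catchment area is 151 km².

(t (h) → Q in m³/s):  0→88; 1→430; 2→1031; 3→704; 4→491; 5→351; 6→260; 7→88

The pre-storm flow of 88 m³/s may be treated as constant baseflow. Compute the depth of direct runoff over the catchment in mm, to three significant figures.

d ≈ 65.3 mm

Direct runoff: 0.0, 342.0, 943.0, 616.0, 403.0, 263.0, 172.0, 0.0 m³/s; ΣQ_DR = 2739 m³/s.
V = ΣQ_DR · Δt = 2739 × 3600 s = 9.860 × 10^6 m³.
Over A = 151 km², depth = V / A = 65.3 mm.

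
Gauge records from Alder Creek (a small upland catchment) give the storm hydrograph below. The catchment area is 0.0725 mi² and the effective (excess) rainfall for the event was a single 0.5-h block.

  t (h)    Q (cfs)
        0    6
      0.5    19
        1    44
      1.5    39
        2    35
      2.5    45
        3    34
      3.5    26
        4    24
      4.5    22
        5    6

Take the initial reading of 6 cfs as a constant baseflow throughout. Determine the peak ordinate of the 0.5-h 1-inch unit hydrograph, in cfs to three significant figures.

Direct runoff: 0.0, 13.0, 38.0, 33.0, 29.0, 39.0, 28.0, 20.0, 18.0, 16.0, 0.0 cfs; ΣQ_DR = 234.0 cfs, peak = 39.0 cfs.
Runoff depth d = ΣQ_DR·Δt / A = 234.0 × 1800 / (0.0725 mi²) = 2.501 in.
The 1-inch UH is the DRH scaled by (1 in)/d, so U_p = 39.0 × 1/2.501 = 15.6 cfs.

U_p ≈ 15.6 cfs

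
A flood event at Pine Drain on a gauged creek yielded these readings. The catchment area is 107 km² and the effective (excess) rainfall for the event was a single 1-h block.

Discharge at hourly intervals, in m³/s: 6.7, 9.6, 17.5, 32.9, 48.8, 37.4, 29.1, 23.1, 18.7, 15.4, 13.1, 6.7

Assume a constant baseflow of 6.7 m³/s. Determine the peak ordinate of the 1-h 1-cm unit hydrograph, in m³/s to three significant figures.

Direct runoff: 0.0, 2.9, 10.8, 26.2, 42.1, 30.7, 22.4, 16.4, 12.0, 8.7, 6.4, 0.0 m³/s; ΣQ_DR = 178.6 m³/s, peak = 42.1 m³/s.
Runoff depth d = ΣQ_DR·Δt / A = 178.6 × 3600 / (107 km²) = 6.009 mm.
The 1-cm UH is the DRH scaled by (10 mm)/d, so U_p = 42.1 × 10/6.009 = 70.1 m³/s.

U_p ≈ 70.1 m³/s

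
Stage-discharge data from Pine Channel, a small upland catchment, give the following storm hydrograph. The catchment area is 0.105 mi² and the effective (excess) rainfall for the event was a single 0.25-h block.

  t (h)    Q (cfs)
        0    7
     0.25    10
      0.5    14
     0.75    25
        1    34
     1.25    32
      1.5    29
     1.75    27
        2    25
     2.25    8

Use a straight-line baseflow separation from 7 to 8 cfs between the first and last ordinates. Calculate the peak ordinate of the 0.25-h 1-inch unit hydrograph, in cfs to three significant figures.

Direct runoff: 0.00, 2.89, 6.78, 17.67, 26.56, 24.44, 21.33, 19.22, 17.11, 0.00 cfs; ΣQ_DR = 136.0 cfs, peak = 26.56 cfs.
Runoff depth d = ΣQ_DR·Δt / A = 136.0 × 900 / (0.105 mi²) = 0.5018 in.
The 1-inch UH is the DRH scaled by (1 in)/d, so U_p = 26.56 × 1/0.5018 = 52.9 cfs.

U_p ≈ 52.9 cfs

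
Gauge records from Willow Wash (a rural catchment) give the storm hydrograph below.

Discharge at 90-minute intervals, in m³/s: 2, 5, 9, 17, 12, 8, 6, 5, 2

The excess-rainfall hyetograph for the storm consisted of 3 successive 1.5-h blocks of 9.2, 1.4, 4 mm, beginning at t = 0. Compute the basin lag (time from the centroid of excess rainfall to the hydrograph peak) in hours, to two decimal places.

t_L ≈ 2.78 h

Centroid of excess rainfall: t_c = Σ P_i·t̄_i / ΣP_i = 1.7158 h (block centres at 0.75, 2.25, 3.75 h).
Hydrograph peak occurs at t = 4.5 h, so basin lag t_L = 4.5 − 1.7158 = 2.78 h.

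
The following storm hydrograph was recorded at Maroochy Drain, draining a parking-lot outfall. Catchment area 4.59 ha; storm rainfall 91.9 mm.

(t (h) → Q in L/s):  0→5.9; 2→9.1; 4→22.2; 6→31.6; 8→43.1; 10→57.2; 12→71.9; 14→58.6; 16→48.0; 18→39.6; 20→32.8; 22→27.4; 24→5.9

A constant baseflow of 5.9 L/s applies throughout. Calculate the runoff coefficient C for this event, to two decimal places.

C ≈ 0.64

ΣQ_DR = 376.6 L/s; V = ΣQ_DR·Δt = 2.712 × 10^6 L.
Runoff depth d = V / A = 59.07 mm.
C = d / P = 59.07 / 91.9 = 0.64.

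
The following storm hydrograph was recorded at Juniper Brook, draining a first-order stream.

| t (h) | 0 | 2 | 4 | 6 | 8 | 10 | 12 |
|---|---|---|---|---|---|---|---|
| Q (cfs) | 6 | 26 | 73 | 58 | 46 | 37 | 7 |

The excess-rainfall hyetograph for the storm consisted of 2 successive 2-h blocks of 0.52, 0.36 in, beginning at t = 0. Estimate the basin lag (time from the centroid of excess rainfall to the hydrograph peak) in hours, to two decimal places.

Centroid of excess rainfall: t_c = Σ P_i·t̄_i / ΣP_i = 1.8182 h (block centres at 1, 3 h).
Hydrograph peak occurs at t = 4 h, so basin lag t_L = 4 − 1.8182 = 2.18 h.

t_L ≈ 2.18 h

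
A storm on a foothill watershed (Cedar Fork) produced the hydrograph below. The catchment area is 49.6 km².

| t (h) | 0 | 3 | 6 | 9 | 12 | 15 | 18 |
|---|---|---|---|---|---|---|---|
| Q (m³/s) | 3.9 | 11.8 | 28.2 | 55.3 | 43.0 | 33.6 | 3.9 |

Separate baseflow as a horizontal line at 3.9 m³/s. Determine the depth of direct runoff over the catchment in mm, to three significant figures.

Direct runoff: 0.0, 7.9, 24.3, 51.4, 39.1, 29.7, 0.0 m³/s; ΣQ_DR = 152.4 m³/s.
V = ΣQ_DR · Δt = 152.4 × 10800 s = 1.646 × 10^6 m³.
Over A = 49.6 km², depth = V / A = 33.2 mm.

d ≈ 33.2 mm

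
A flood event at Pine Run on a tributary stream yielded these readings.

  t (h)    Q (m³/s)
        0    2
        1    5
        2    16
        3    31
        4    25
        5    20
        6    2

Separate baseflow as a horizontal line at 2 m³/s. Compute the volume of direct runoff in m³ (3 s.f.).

Direct-runoff ordinates (Q − Q_b): 0.0, 3.0, 14.0, 29.0, 23.0, 18.0, 0.0 m³/s.
ΣQ_DR = 87.00 m³/s.
With Δt = 1 h = 3600 s, V = ΣQ_DR · Δt = 87.00 × 3600 = 3.13 × 10^5 m³.

V ≈ 3.13 × 10^5 m³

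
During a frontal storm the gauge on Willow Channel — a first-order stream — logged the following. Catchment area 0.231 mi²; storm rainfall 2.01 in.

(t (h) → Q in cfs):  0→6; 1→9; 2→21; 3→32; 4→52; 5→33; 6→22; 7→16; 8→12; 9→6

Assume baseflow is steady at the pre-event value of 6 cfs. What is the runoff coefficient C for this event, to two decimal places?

ΣQ_DR = 149.0 cfs; V = ΣQ_DR·Δt = 5.364 × 10^5 ft³.
Runoff depth d = V / A = 0.9995 in.
C = d / P = 0.9995 / 2.01 = 0.50.

C ≈ 0.50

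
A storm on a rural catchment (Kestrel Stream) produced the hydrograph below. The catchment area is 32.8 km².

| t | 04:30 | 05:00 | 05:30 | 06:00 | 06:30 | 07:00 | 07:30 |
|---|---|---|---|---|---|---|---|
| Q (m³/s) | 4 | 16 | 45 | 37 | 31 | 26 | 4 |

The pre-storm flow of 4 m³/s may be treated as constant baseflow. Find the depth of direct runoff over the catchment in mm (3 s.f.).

d ≈ 7.41 mm

Direct runoff: 0.0, 12.0, 41.0, 33.0, 27.0, 22.0, 0.0 m³/s; ΣQ_DR = 135.0 m³/s.
V = ΣQ_DR · Δt = 135.0 × 1800 s = 2.430 × 10^5 m³.
Over A = 32.8 km², depth = V / A = 7.41 mm.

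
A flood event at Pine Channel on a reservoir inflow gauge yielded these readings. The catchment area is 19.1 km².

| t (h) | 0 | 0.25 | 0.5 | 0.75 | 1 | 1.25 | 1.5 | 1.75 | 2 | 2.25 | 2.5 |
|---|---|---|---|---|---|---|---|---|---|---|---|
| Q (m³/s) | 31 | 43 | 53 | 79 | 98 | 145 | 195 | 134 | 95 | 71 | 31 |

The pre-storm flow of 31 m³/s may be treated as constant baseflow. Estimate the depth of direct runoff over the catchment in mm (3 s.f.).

d ≈ 29.9 mm

Direct runoff: 0.0, 12.0, 22.0, 48.0, 67.0, 114.0, 164.0, 103.0, 64.0, 40.0, 0.0 m³/s; ΣQ_DR = 634.0 m³/s.
V = ΣQ_DR · Δt = 634.0 × 900 s = 5.706 × 10^5 m³.
Over A = 19.1 km², depth = V / A = 29.9 mm.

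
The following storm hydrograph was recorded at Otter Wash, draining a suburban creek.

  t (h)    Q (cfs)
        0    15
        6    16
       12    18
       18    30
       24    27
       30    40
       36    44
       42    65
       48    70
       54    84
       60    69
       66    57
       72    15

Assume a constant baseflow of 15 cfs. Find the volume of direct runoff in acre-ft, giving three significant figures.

V ≈ 176 acre-ft

Direct-runoff ordinates (Q − Q_b): 0.0, 1.0, 3.0, 15.0, 12.0, 25.0, 29.0, 50.0, 55.0, 69.0, 54.0, 42.0, 0.0 cfs.
ΣQ_DR = 355.0 cfs.
With Δt = 6 h = 21600 s, V = ΣQ_DR · Δt = 355.0 × 21600 = 7.67 × 10^6 ft³ = 176 acre-ft.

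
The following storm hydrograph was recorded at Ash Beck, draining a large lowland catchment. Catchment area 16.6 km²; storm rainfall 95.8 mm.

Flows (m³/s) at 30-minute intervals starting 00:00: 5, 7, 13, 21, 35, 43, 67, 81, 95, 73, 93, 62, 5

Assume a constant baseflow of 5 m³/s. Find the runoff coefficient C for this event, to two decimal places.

ΣQ_DR = 535.0 m³/s; V = ΣQ_DR·Δt = 9.630 × 10^5 m³.
Runoff depth d = V / A = 58.01 mm.
C = d / P = 58.01 / 95.8 = 0.61.

C ≈ 0.61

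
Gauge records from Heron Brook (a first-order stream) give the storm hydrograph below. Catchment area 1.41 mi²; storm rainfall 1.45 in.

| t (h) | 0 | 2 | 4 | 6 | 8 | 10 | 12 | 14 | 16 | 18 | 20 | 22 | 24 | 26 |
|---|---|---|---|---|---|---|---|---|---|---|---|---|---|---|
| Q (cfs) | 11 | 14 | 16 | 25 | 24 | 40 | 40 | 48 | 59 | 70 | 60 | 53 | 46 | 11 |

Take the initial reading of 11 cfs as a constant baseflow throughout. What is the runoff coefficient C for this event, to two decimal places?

C ≈ 0.55

ΣQ_DR = 363.0 cfs; V = ΣQ_DR·Δt = 2.614 × 10^6 ft³.
Runoff depth d = V / A = 0.7979 in.
C = d / P = 0.7979 / 1.45 = 0.55.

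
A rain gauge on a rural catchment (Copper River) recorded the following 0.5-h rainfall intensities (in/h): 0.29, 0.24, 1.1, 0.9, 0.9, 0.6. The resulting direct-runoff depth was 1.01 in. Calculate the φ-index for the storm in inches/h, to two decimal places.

φ ≈ 0.37 in/h

Only the 4 blocks with intensity above φ contribute runoff: 1.1, 0.9, 0.9, 0.6 in/h.
Σ(I−φ)·Δt = d  ⇒  (1.1+0.9+0.9+0.6 − 4φ)·0.5 = 1.01
φ = (3.500 − 1.01/0.5) / 4 = 0.37 in/h.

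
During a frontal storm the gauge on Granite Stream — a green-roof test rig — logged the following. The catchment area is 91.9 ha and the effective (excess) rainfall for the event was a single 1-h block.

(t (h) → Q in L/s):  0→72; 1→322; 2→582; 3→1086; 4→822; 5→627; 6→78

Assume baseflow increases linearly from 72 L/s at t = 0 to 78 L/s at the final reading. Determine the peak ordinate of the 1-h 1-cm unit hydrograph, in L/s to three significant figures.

U_p ≈ 842 L/s

Direct runoff: 0.00, 249.00, 508.00, 1011.00, 746.00, 550.00, 0.00 L/s; ΣQ_DR = 3064 L/s, peak = 1011.00 L/s.
Runoff depth d = ΣQ_DR·Δt / A = 3064 × 3600 / (91.9 ha) = 12.00 mm.
The 1-cm UH is the DRH scaled by (10 mm)/d, so U_p = 1011.00 × 10/12.00 = 842 L/s.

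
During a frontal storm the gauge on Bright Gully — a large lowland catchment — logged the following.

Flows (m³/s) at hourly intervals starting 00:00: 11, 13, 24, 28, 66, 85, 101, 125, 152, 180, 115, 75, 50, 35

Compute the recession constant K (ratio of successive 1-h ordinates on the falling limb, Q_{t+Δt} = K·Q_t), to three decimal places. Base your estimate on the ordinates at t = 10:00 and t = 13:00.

Using the recession-limb readings at t = 10:00 and t = 13:00: Q falls from 115 to 35 m³/s over 3 intervals.
K = (Q₂/Q₁)^(1/3) = (35/115)^(1/3) = 0.673.

K ≈ 0.673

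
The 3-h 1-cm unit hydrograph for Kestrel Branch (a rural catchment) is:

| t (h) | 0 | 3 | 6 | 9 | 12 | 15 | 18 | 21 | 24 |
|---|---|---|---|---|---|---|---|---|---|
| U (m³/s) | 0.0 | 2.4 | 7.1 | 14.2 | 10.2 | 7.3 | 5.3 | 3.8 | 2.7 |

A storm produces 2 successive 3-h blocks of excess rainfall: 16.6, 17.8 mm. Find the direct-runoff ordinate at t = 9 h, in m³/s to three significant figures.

By discrete convolution, Q_j = Σ (P_i / 10 mm) · U_{j−i}.
At t = 9 h (j=3): Q = (16.6/10)·14.2 + (17.8/10)·7.1 = 36.2 m³/s.

Q ≈ 36.2 m³/s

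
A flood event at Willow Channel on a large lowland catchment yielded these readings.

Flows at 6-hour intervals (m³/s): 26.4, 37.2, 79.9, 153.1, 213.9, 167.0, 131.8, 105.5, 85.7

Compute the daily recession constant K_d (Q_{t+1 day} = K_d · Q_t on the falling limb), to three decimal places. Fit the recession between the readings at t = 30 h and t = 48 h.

Between t = 30 h and t = 48 h the flow falls from 167.0 to 85.7 m³/s over 3×6 h = 18 h.
Per-interval ratio K = (85.7/167.0)^(1/3) = 0.8006; K_d = K^(24/6) = 0.411.

K_d ≈ 0.411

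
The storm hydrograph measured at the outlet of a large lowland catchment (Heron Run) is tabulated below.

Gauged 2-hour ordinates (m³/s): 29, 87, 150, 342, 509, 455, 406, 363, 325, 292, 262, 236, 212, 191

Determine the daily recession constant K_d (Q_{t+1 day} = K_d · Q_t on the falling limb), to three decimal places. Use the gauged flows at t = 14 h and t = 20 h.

Between t = 14 h and t = 20 h the flow falls from 363 to 262 m³/s over 3×2 h = 6 h.
Per-interval ratio K = (262/363)^(1/3) = 0.8970; K_d = K^(24/2) = 0.271.

K_d ≈ 0.271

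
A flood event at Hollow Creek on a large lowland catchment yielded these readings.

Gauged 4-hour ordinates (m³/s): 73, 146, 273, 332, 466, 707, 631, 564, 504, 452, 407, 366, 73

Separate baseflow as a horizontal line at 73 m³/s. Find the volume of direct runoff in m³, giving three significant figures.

V ≈ 5.82 × 10^7 m³

Direct-runoff ordinates (Q − Q_b): 0.0, 73.0, 200.0, 259.0, 393.0, 634.0, 558.0, 491.0, 431.0, 379.0, 334.0, 293.0, 0.0 m³/s.
ΣQ_DR = 4045 m³/s.
With Δt = 4 h = 14400 s, V = ΣQ_DR · Δt = 4045 × 14400 = 5.82 × 10^7 m³.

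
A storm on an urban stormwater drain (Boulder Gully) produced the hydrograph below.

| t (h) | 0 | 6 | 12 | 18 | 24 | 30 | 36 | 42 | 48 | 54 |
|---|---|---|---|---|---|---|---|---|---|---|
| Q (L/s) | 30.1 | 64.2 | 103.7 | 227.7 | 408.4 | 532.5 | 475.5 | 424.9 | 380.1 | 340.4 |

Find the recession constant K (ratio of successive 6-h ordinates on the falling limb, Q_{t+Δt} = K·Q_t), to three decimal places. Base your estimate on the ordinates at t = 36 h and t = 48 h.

Using the recession-limb readings at t = 36 h and t = 48 h: Q falls from 475.5 to 380.1 L/s over 2 intervals.
K = (Q₂/Q₁)^(1/2) = (380.1/475.5)^(1/2) = 0.894.

K ≈ 0.894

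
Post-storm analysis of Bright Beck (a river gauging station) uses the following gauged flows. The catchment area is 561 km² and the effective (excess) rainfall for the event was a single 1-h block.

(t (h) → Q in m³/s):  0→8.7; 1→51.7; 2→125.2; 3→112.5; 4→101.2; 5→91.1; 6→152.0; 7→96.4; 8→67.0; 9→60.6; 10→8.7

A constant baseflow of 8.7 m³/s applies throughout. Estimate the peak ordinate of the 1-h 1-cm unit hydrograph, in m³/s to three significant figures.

U_p ≈ 287 m³/s

Direct runoff: 0.0, 43.0, 116.5, 103.8, 92.5, 82.4, 143.3, 87.7, 58.3, 51.9, 0.0 m³/s; ΣQ_DR = 779.4 m³/s, peak = 143.3 m³/s.
Runoff depth d = ΣQ_DR·Δt / A = 779.4 × 3600 / (561 km²) = 5.001 mm.
The 1-cm UH is the DRH scaled by (10 mm)/d, so U_p = 143.3 × 10/5.001 = 287 m³/s.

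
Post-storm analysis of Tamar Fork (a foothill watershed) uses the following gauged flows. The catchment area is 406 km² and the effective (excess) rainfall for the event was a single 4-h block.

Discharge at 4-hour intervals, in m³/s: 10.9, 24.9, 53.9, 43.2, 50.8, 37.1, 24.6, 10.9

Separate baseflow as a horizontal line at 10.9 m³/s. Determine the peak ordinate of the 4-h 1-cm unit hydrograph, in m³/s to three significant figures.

U_p ≈ 71.7 m³/s

Direct runoff: 0.0, 14.0, 43.0, 32.3, 39.9, 26.2, 13.7, 0.0 m³/s; ΣQ_DR = 169.1 m³/s, peak = 43.0 m³/s.
Runoff depth d = ΣQ_DR·Δt / A = 169.1 × 14400 / (406 km²) = 5.998 mm.
The 1-cm UH is the DRH scaled by (10 mm)/d, so U_p = 43.0 × 10/5.998 = 71.7 m³/s.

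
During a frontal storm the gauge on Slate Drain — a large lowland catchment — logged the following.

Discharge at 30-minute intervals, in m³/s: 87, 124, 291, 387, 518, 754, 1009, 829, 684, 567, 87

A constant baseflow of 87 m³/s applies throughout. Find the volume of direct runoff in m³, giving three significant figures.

Direct-runoff ordinates (Q − Q_b): 0.0, 37.0, 204.0, 300.0, 431.0, 667.0, 922.0, 742.0, 597.0, 480.0, 0.0 m³/s.
ΣQ_DR = 4380 m³/s.
With Δt = 0.5 h = 1800 s, V = ΣQ_DR · Δt = 4380 × 1800 = 7.88 × 10^6 m³.

V ≈ 7.88 × 10^6 m³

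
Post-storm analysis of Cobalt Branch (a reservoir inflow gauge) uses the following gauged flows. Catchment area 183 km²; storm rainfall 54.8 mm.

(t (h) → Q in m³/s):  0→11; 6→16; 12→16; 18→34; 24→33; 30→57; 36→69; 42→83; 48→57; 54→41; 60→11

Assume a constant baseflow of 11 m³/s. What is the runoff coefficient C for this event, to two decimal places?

C ≈ 0.66

ΣQ_DR = 307.0 m³/s; V = ΣQ_DR·Δt = 6.631 × 10^6 m³.
Runoff depth d = V / A = 36.24 mm.
C = d / P = 36.24 / 54.8 = 0.66.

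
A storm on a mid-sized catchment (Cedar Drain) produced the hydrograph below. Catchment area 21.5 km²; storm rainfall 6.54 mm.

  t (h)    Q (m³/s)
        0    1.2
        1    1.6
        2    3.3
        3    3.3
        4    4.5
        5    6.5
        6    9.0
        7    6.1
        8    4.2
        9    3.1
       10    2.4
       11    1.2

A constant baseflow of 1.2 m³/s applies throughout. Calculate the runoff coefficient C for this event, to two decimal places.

ΣQ_DR = 32.00 m³/s; V = ΣQ_DR·Δt = 1.152 × 10^5 m³.
Runoff depth d = V / A = 5.358 mm.
C = d / P = 5.358 / 6.54 = 0.82.

C ≈ 0.82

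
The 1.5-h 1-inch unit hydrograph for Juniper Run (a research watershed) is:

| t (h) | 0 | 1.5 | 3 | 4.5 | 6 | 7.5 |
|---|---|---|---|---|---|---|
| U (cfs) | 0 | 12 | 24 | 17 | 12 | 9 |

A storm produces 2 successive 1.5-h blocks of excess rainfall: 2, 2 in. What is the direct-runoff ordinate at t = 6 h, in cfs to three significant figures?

Q ≈ 58.0 cfs

By discrete convolution, Q_j = Σ (P_i / 1 in) · U_{j−i}.
At t = 6 h (j=4): Q = (2/1)·12 + (2/1)·17 = 58.0 cfs.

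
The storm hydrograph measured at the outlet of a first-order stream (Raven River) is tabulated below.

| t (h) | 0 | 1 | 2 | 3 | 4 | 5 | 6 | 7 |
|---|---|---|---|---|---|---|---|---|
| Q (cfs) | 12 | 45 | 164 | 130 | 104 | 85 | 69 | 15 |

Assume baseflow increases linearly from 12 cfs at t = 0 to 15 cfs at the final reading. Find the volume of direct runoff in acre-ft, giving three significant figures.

V ≈ 42.6 acre-ft

Direct-runoff ordinates (Q − Q_b): 0.00, 32.57, 151.14, 116.71, 90.29, 70.86, 54.43, 0.00 cfs.
ΣQ_DR = 516.0 cfs.
With Δt = 1 h = 3600 s, V = ΣQ_DR · Δt = 516.0 × 3600 = 1.86 × 10^6 ft³ = 42.6 acre-ft.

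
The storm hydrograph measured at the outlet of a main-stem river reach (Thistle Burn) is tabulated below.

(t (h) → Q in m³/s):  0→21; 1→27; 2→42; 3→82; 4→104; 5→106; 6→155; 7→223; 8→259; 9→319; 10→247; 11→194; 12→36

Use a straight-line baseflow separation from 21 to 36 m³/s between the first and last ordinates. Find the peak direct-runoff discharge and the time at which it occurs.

Q_p = 286.75 m³/s at t = 9 h

Subtracting baseflow gives direct-runoff ordinates: 0.00, 4.75, 18.50, 57.25, 78.00, 78.75, 126.50, 193.25, 228.00, 286.75, 213.50, 159.25, 0.00 m³/s.
The maximum is 286.75 m³/s, occurring at the reading for t = 9 h.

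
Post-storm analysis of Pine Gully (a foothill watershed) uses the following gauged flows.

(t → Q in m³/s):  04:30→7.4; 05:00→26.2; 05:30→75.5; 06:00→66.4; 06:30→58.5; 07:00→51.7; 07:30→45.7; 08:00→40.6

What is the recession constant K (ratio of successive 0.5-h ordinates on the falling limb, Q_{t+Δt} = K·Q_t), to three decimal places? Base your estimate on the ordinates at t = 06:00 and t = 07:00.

K ≈ 0.882

Using the recession-limb readings at t = 06:00 and t = 07:00: Q falls from 66.4 to 51.7 m³/s over 2 intervals.
K = (Q₂/Q₁)^(1/2) = (51.7/66.4)^(1/2) = 0.882.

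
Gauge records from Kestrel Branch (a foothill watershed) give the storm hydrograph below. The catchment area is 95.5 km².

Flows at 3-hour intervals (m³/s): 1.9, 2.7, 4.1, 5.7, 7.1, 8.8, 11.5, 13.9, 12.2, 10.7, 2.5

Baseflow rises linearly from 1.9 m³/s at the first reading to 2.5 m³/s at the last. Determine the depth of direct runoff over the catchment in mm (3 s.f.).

d ≈ 6.43 mm

Direct runoff: 0.00, 0.74, 2.08, 3.62, 4.96, 6.60, 9.24, 11.58, 9.82, 8.26, 0.00 m³/s; ΣQ_DR = 56.90 m³/s.
V = ΣQ_DR · Δt = 56.90 × 10800 s = 6.145 × 10^5 m³.
Over A = 95.5 km², depth = V / A = 6.43 mm.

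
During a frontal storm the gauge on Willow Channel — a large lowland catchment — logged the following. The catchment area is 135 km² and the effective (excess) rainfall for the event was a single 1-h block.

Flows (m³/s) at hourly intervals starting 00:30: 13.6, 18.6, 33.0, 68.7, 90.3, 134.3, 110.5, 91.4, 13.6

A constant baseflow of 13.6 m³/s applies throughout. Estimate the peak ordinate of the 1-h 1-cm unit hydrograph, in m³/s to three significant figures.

U_p ≈ 100 m³/s

Direct runoff: 0.0, 5.0, 19.4, 55.1, 76.7, 120.7, 96.9, 77.8, 0.0 m³/s; ΣQ_DR = 451.6 m³/s, peak = 120.7 m³/s.
Runoff depth d = ΣQ_DR·Δt / A = 451.6 × 3600 / (135 km²) = 12.04 mm.
The 1-cm UH is the DRH scaled by (10 mm)/d, so U_p = 120.7 × 10/12.04 = 100 m³/s.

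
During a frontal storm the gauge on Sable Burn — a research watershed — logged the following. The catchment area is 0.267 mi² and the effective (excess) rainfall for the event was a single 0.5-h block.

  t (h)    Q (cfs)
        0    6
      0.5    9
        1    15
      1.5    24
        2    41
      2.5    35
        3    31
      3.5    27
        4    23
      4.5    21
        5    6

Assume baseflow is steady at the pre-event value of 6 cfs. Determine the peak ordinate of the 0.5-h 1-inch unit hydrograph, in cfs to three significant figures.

U_p ≈ 70.1 cfs

Direct runoff: 0.0, 3.0, 9.0, 18.0, 35.0, 29.0, 25.0, 21.0, 17.0, 15.0, 0.0 cfs; ΣQ_DR = 172.0 cfs, peak = 35.0 cfs.
Runoff depth d = ΣQ_DR·Δt / A = 172.0 × 1800 / (0.267 mi²) = 0.4991 in.
The 1-inch UH is the DRH scaled by (1 in)/d, so U_p = 35.0 × 1/0.4991 = 70.1 cfs.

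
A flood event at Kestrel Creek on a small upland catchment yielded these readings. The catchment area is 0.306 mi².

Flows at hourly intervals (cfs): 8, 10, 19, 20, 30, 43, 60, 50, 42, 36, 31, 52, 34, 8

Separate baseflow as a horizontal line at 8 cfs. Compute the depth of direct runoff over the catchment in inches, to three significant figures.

Direct runoff: 0.0, 2.0, 11.0, 12.0, 22.0, 35.0, 52.0, 42.0, 34.0, 28.0, 23.0, 44.0, 26.0, 0.0 cfs; ΣQ_DR = 331.0 cfs.
V = ΣQ_DR · Δt = 331.0 × 3600 s = 1.192 × 10^6 ft³.
Over A = 0.306 mi², depth = V / A = 1.68 in.

d ≈ 1.68 in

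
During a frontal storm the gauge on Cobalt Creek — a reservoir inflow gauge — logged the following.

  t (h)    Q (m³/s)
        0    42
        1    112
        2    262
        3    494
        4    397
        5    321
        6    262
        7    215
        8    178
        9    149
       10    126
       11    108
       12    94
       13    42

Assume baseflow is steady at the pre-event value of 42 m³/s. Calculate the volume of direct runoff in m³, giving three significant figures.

V ≈ 7.97 × 10^6 m³

Direct-runoff ordinates (Q − Q_b): 0.0, 70.0, 220.0, 452.0, 355.0, 279.0, 220.0, 173.0, 136.0, 107.0, 84.0, 66.0, 52.0, 0.0 m³/s.
ΣQ_DR = 2214 m³/s.
With Δt = 1 h = 3600 s, V = ΣQ_DR · Δt = 2214 × 3600 = 7.97 × 10^6 m³.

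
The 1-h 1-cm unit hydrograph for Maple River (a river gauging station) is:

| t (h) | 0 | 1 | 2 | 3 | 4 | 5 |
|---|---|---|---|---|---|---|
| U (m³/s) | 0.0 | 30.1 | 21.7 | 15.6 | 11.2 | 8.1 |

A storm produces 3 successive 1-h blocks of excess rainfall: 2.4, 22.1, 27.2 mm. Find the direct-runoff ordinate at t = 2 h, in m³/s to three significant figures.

Q ≈ 71.7 m³/s

By discrete convolution, Q_j = Σ (P_i / 10 mm) · U_{j−i}.
At t = 2 h (j=2): Q = (2.4/10)·21.7 + (22.1/10)·30.1 + (27.2/10)·0.0 = 71.7 m³/s.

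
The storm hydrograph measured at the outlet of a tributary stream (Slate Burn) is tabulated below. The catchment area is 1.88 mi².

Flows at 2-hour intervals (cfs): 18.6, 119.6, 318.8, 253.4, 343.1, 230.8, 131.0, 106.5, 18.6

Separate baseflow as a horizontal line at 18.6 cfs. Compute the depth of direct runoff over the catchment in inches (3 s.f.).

d ≈ 2.26 in

Direct runoff: 0.0, 101.0, 300.2, 234.8, 324.5, 212.2, 112.4, 87.9, 0.0 cfs; ΣQ_DR = 1373 cfs.
V = ΣQ_DR · Δt = 1373 × 7200 s = 9.886 × 10^6 ft³.
Over A = 1.88 mi², depth = V / A = 2.26 in.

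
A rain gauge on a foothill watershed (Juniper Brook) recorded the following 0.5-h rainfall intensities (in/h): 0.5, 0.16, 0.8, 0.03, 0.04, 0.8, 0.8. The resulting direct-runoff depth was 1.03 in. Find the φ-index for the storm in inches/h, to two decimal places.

φ ≈ 0.21 in/h

Only the 4 blocks with intensity above φ contribute runoff: 0.5, 0.8, 0.8, 0.8 in/h.
Σ(I−φ)·Δt = d  ⇒  (0.5+0.8+0.8+0.8 − 4φ)·0.5 = 1.03
φ = (2.900 − 1.03/0.5) / 4 = 0.21 in/h.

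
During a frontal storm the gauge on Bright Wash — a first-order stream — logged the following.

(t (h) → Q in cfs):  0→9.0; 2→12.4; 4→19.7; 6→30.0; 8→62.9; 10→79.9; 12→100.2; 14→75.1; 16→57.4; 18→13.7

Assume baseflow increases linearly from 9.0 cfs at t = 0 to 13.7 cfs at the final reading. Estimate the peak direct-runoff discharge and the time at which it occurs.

Subtracting baseflow gives direct-runoff ordinates: 0.00, 2.88, 9.66, 19.43, 51.81, 68.29, 88.07, 62.44, 44.22, 0.00 cfs.
The maximum is 88.07 cfs, occurring at the reading for t = 12 h.

Q_p = 88.07 cfs at t = 12 h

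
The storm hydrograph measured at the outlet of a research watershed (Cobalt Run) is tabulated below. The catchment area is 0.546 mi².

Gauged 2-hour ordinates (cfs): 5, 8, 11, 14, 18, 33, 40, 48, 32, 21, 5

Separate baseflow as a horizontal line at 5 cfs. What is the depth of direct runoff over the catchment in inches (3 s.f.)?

d ≈ 1.02 in

Direct runoff: 0.0, 3.0, 6.0, 9.0, 13.0, 28.0, 35.0, 43.0, 27.0, 16.0, 0.0 cfs; ΣQ_DR = 180.0 cfs.
V = ΣQ_DR · Δt = 180.0 × 7200 s = 1.296 × 10^6 ft³.
Over A = 0.546 mi², depth = V / A = 1.02 in.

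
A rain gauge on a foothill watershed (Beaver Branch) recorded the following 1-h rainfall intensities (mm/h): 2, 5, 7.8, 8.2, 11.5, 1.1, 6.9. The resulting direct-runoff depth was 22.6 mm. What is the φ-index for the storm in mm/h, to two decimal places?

φ ≈ 3.36 mm/h

Only the 5 blocks with intensity above φ contribute runoff: 5, 7.8, 8.2, 11.5, 6.9 mm/h.
Σ(I−φ)·Δt = d  ⇒  (5+7.8+8.2+11.5+6.9 − 5φ)·1 = 22.6
φ = (39.40 − 22.6/1) / 5 = 3.36 mm/h.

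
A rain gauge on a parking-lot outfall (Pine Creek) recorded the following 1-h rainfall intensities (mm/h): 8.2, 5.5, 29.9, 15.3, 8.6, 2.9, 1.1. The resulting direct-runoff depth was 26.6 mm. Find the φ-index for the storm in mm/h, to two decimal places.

φ ≈ 9.30 mm/h

Only the 2 blocks with intensity above φ contribute runoff: 29.9, 15.3 mm/h.
Σ(I−φ)·Δt = d  ⇒  (29.9+15.3 − 2φ)·1 = 26.6
φ = (45.20 − 26.6/1) / 2 = 9.30 mm/h.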